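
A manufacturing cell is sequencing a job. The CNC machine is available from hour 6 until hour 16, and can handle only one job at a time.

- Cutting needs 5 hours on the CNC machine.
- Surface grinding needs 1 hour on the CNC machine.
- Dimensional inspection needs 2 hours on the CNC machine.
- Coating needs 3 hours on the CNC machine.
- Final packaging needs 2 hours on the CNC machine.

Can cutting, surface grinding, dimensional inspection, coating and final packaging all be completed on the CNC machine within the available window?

The CNC machine window is 16 − 6 = 10 hours.
Running back to back, the jobs need 5 + 1 + 2 + 3 + 2 = 13 hours on the CNC machine.
Since 13 > 10, they cannot all fit.

No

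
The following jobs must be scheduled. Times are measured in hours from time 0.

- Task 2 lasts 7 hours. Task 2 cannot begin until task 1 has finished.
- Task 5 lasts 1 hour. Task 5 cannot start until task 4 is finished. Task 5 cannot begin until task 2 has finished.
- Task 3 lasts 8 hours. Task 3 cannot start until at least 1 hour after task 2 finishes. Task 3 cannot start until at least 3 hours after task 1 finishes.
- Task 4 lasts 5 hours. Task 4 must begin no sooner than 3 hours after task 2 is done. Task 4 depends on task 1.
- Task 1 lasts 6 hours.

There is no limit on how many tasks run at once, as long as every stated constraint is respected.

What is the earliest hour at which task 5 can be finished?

Task 1 has no prerequisites, so it starts at hour 0 and finishes at hour 6.
Task 2 cannot begin until task 1 (finishes hour 6). It runs from hour 6 to 6 + 7 = hour 13.
Task 4 has to wait for task 2 (finishes hour 13, plus 3-hour gap → hour 16); task 1 (finishes hour 6). The latest of these is hour 16, so task 4 runs hour 16 to 16 + 5 = hour 21.
Task 5 needs all of task 4 (finishes hour 21); task 2 (finishes hour 13). That puts its earliest start at hour 21; it finishes at 21 + 1 = hour 22.

22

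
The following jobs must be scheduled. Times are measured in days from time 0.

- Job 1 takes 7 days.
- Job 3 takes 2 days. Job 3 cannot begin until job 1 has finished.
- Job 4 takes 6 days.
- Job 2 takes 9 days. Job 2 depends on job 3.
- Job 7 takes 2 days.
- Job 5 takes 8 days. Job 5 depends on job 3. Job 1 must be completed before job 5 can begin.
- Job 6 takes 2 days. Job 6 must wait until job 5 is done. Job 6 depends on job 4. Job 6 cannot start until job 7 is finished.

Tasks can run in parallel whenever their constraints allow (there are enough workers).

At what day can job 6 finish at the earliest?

19

Job 7 can start immediately at day 0; it finishes at day 2.
Job 4 can start immediately at day 0; it finishes at day 6.
Job 1 has no prerequisites, so it starts at day 0 and finishes at day 7.
After job 1 (finishes day 7), job 3 can start at day 7 and finishes at day 9.
Job 5 needs all of job 3 (finishes day 9); job 1 (finishes day 7). That puts its earliest start at day 9; it finishes at 9 + 8 = day 17.
For job 6: job 5 (finishes day 17); job 4 (finishes day 6); job 7 (finishes day 2). Taking the maximum gives a start of day 17, and it finishes at 17 + 2 = day 19.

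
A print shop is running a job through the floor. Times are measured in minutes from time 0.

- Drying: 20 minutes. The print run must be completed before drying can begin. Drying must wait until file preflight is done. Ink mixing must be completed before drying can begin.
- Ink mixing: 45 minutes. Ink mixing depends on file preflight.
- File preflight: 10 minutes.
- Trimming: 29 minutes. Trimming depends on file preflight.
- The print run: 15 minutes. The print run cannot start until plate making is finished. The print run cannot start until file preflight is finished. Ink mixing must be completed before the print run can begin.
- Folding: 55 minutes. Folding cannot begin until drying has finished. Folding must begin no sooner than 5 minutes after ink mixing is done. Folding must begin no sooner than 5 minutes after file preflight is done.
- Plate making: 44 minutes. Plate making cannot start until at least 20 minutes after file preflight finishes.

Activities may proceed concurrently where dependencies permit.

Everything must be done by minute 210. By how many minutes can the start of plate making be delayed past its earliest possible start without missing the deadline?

Nothing blocks file preflight, so it runs from minute 0 to minute 10.
After file preflight (finishes minute 10, plus 20-minute gap → minute 30), plate making can start at minute 30 and finishes at minute 74.

Working backward from the deadline:
Folding has no dependents, so it just needs to finish by minute 210. Starting by 210 − 55 = minute 155 achieves that.
Drying has to be done before folding (must start by minute 155). That means finishing by minute 155, i.e. starting by 155 − 20 = minute 135.
Since drying (must start by minute 135) depends on it, the print run must finish by minute 135. Backing off its 15-minute duration gives a latest start of minute 120.
Plate making has to be done before the print run (must start by minute 120). That means finishing by minute 120, i.e. starting by 120 − 44 = minute 76.
So plate making can start as early as minute 30 and as late as minute 76, giving 76 − 30 = 46 minutes of slack.

46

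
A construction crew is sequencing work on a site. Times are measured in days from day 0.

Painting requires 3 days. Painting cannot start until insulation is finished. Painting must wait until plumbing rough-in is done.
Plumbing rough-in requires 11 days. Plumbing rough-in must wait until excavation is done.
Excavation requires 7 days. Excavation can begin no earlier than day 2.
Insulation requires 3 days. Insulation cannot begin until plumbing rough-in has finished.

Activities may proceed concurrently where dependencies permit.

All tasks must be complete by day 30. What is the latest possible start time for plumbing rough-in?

13

To finish by day 30, painting (duration 3) must start no later than day 27.
Insulation feeds into painting (must start by day 27); so insulation must finish by day 27 and therefore start by day 24.
For plumbing rough-in: insulation (must start by day 24); painting (must start by day 27). The most restrictive is day 24; with an 11-day duration, plumbing rough-in must start by day 13.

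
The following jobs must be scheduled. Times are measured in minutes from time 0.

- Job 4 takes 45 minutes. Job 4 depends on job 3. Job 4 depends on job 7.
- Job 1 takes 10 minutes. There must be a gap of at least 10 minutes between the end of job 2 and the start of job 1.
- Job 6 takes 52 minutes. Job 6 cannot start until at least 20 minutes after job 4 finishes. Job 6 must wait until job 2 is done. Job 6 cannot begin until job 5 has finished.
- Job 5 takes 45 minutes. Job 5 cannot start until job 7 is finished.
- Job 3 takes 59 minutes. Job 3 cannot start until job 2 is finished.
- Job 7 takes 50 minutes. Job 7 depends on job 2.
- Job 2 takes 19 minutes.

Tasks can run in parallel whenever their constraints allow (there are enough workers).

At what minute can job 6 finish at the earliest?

Nothing blocks job 2, so it runs from minute 0 to minute 19.
Job 7 cannot begin until job 2 (finishes minute 19). It runs from minute 19 to 19 + 50 = minute 69.
Job 5 waits on job 7 (finishes minute 69), so it starts at minute 69 and finishes at 69 + 45 = minute 114.
Job 3 cannot begin until job 2 (finishes minute 19). It runs from minute 19 to 19 + 59 = minute 78.
For job 4: job 3 (finishes minute 78); job 7 (finishes minute 69). Taking the maximum gives a start of minute 78, and it finishes at 78 + 45 = minute 123.
For job 6: job 4 (finishes minute 123, plus 20-minute gap → minute 143); job 2 (finishes minute 19); job 5 (finishes minute 114). Taking the maximum gives a start of minute 143, and it finishes at 143 + 52 = minute 195.

195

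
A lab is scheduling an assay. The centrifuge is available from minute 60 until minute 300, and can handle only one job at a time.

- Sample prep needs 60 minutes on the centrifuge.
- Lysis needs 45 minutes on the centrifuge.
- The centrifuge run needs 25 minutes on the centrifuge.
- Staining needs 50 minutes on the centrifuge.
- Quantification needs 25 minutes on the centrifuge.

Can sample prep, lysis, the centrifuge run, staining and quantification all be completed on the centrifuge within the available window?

Yes

The centrifuge window is 300 − 60 = 240 minutes.
Running back to back, the jobs need 60 + 45 + 25 + 50 + 25 = 205 minutes on the centrifuge.
Since 205 ≤ 240, they fit within the window.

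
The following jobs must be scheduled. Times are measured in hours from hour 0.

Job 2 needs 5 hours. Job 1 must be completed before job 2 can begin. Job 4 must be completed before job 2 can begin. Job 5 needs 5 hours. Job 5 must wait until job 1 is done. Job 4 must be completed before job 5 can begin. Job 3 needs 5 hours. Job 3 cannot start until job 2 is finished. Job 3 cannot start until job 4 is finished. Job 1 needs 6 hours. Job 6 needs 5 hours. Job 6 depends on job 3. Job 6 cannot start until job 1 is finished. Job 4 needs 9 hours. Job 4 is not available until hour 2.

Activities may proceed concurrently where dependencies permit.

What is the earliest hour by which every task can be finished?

Job 4 cannot begin until its own release at hour 2. It runs from hour 2 to 2 + 9 = hour 11.
Job 1 can start immediately at hour 0; it finishes at hour 6.
Job 5 needs all of job 1 (finishes hour 6); job 4 (finishes hour 11). That puts its earliest start at hour 11; it finishes at 11 + 5 = hour 16.
Job 2 needs all of job 1 (finishes hour 6); job 4 (finishes hour 11). That puts its earliest start at hour 11; it finishes at 11 + 5 = hour 16.
Job 3 needs all of job 2 (finishes hour 16); job 4 (finishes hour 11). That puts its earliest start at hour 16; it finishes at 16 + 5 = hour 21.
Job 6 cannot start until job 3 (finishes hour 21); job 1 (finishes hour 6). The controlling bound is hour 21, so job 6 finishes at 21 + 5 = hour 26.
All tasks are finished once the last one completes. Finish times: Job 1 at 6, Job 2 at 16, Job 3 at 21, Job 4 at 11, Job 5 at 16, Job 6 at 26. The latest is hour 26.

26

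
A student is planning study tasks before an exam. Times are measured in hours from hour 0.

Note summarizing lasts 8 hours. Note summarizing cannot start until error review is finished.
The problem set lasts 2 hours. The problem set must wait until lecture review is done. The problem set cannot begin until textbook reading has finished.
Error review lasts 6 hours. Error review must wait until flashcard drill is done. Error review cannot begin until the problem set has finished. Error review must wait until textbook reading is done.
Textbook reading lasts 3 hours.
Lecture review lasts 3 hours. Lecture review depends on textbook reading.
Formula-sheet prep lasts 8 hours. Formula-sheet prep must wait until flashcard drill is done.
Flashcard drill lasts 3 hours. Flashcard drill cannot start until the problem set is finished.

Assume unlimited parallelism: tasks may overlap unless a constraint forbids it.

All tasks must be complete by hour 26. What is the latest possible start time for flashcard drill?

To finish by hour 26, note summarizing (duration 8) must start no later than hour 18.
Error review feeds into note summarizing (must start by hour 18); so error review must finish by hour 18 and therefore start by hour 12.
To finish by hour 26, formula-sheet prep (duration 8) must start no later than hour 18.
For flashcard drill: error review (must start by hour 12); formula-sheet prep (must start by hour 18). The most restrictive is hour 12; with a 3-hour duration, flashcard drill must start by hour 9.

9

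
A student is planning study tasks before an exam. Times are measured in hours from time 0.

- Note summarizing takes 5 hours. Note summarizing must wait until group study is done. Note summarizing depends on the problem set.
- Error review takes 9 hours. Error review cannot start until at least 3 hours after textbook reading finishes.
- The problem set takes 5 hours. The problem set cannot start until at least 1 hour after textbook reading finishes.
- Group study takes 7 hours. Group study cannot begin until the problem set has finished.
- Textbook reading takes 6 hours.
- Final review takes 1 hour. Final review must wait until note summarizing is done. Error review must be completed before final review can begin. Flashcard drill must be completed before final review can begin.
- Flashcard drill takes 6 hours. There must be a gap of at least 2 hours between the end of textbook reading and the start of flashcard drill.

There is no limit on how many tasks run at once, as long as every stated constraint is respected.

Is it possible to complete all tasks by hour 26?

Textbook reading can start immediately at hour 0; it finishes at hour 6.
Error review waits on textbook reading (finishes hour 6, plus 3-hour gap → hour 9), so it starts at hour 9 and finishes at 9 + 9 = hour 18.
Flashcard drill waits on textbook reading (finishes hour 6, plus 2-hour gap → hour 8), so it starts at hour 8 and finishes at 8 + 6 = hour 14.
The problem set cannot begin until textbook reading (finishes hour 6, plus 1-hour gap → hour 7). It runs from hour 7 to 7 + 5 = hour 12.
After the problem set (finishes hour 12), group study can start at hour 12 and finishes at hour 19.
Note summarizing has to wait for group study (finishes hour 19); the problem set (finishes hour 12). The latest of these is hour 19, so note summarizing runs hour 19 to 19 + 5 = hour 24.
Final review needs all of note summarizing (finishes hour 24); error review (finishes hour 18); flashcard drill (finishes hour 14). That puts its earliest start at hour 24; it finishes at 24 + 1 = hour 25.
Every task is finished by hour 25, which is no later than the deadline of 26, so the schedule is feasible.

Yes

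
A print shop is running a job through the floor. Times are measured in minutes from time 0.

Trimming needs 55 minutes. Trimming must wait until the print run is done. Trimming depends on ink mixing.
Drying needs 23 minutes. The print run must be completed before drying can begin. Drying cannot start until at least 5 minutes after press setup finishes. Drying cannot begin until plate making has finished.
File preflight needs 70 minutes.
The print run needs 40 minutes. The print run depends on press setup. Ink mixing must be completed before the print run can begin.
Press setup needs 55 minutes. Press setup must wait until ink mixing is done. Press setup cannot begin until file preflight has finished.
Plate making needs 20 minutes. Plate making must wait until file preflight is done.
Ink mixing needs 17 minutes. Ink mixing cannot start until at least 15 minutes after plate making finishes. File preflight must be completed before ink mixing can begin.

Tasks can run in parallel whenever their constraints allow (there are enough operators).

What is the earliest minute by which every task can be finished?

272

File preflight has no prerequisites, so it starts at minute 0 and finishes at minute 70.
Plate making cannot begin until file preflight (finishes minute 70). It runs from minute 70 to 70 + 20 = minute 90.
Ink mixing has to wait for plate making (finishes minute 90, plus 15-minute gap → minute 105); file preflight (finishes minute 70). The latest of these is minute 105, so ink mixing runs minute 105 to 105 + 17 = minute 122.
For press setup: ink mixing (finishes minute 122); file preflight (finishes minute 70). Taking the maximum gives a start of minute 122, and it finishes at 122 + 55 = minute 177.
The print run needs all of press setup (finishes minute 177); ink mixing (finishes minute 122). That puts its earliest start at minute 177; it finishes at 177 + 40 = minute 217.
Trimming needs all of the print run (finishes minute 217); ink mixing (finishes minute 122). That puts its earliest start at minute 217; it finishes at 217 + 55 = minute 272.
Drying cannot start until the print run (finishes minute 217); press setup (finishes minute 177, plus 5-minute gap → minute 182); plate making (finishes minute 90). The controlling bound is minute 217, so drying finishes at 217 + 23 = minute 240.
All tasks are finished once the last one completes. Finish times: File preflight at 70, Plate making at 90, Ink mixing at 122, Press setup at 177, The print run at 217, Drying at 240, Trimming at 272. The latest is minute 272.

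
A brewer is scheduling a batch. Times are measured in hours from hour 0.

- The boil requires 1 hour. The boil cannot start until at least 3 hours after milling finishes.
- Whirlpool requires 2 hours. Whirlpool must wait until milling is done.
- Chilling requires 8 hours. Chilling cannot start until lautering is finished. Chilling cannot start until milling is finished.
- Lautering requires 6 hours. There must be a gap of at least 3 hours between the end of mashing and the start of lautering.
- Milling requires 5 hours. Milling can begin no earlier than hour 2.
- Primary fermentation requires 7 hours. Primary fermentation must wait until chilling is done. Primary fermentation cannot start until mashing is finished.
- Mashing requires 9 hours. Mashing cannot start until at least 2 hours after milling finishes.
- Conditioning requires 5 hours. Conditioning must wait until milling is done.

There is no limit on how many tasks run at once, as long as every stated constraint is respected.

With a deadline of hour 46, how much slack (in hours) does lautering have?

After its own release at hour 2, milling can start at hour 2 and finishes at hour 7.
After milling (finishes hour 7, plus 2-hour gap → hour 9), mashing can start at hour 9 and finishes at hour 18.
After mashing (finishes hour 18, plus 3-hour gap → hour 21), lautering can start at hour 21 and finishes at hour 27.

Working backward from the deadline:
Nothing follows primary fermentation; the deadline of hour 46 is its only limit. It must start by 46 − 7 = hour 39.
Chilling must finish before primary fermentation (must start by hour 39). With an 8-hour duration, chilling must start by 39 − 8 = hour 31.
Lautering must finish before chilling (must start by hour 31). With a 6-hour duration, lautering must start by 31 − 6 = hour 25.
So lautering can start as early as hour 21 and as late as hour 25, giving 25 − 21 = 4 hours of slack.

4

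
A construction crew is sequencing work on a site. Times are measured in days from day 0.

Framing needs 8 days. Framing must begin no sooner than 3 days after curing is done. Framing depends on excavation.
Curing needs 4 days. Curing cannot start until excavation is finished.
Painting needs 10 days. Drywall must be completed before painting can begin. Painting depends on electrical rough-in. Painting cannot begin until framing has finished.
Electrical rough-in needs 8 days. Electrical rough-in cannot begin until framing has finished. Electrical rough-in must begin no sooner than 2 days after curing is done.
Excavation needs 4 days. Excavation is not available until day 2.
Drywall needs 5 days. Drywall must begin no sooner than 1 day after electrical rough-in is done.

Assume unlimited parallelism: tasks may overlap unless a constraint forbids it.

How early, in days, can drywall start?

Excavation cannot begin until its own release at day 2. It runs from day 2 to 2 + 4 = day 6.
Curing cannot begin until excavation (finishes day 6). It runs from day 6 to 6 + 4 = day 10.
Framing needs all of curing (finishes day 10, plus 3-day gap → day 13); excavation (finishes day 6). That puts its earliest start at day 13; it finishes at 13 + 8 = day 21.
Electrical rough-in cannot start until framing (finishes day 21); curing (finishes day 10, plus 2-day gap → day 12). The controlling bound is day 21, so electrical rough-in finishes at 21 + 8 = day 29.
Drywall waits on electrical rough-in (finishes day 29, plus 1-day gap → day 30), so the earliest it can start is day 30.

30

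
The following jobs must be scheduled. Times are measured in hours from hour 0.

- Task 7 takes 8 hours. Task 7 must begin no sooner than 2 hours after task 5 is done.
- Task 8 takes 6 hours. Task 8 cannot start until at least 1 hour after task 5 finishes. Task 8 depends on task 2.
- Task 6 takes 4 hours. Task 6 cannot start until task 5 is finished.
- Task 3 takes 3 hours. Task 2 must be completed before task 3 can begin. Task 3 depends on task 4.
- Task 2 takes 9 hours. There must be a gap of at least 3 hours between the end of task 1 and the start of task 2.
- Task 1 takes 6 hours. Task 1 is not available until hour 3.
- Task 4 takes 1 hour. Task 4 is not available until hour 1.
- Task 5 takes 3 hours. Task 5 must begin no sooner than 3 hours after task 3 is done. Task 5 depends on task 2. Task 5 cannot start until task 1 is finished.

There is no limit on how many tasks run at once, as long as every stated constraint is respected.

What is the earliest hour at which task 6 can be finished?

After its own release at hour 1, task 4 can start at hour 1 and finishes at hour 2.
After its own release at hour 3, task 1 can start at hour 3 and finishes at hour 9.
Task 2 waits on task 1 (finishes hour 9, plus 3-hour gap → hour 12), so it starts at hour 12 and finishes at 12 + 9 = hour 21.
For task 3: task 2 (finishes hour 21); task 4 (finishes hour 2). Taking the maximum gives a start of hour 21, and it finishes at 21 + 3 = hour 24.
Task 5 has to wait for task 3 (finishes hour 24, plus 3-hour gap → hour 27); task 2 (finishes hour 21); task 1 (finishes hour 9). The latest of these is hour 27, so task 5 runs hour 27 to 27 + 3 = hour 30.
Task 6 cannot begin until task 5 (finishes hour 30). It runs from hour 30 to 30 + 4 = hour 34.

34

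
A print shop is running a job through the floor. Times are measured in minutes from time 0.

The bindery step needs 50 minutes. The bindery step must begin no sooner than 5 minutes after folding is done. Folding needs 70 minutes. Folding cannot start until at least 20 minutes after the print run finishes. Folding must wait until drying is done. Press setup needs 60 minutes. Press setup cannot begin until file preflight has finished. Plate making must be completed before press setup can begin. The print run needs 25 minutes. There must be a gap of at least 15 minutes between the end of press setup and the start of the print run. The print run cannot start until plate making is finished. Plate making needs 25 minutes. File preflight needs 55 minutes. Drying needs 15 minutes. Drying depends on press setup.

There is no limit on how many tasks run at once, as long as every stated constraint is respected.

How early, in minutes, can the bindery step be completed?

Plate making can start immediately at minute 0; it finishes at minute 25.
File preflight can start immediately at minute 0; it finishes at minute 55.
Press setup needs all of file preflight (finishes minute 55); plate making (finishes minute 25). That puts its earliest start at minute 55; it finishes at 55 + 60 = minute 115.
Drying waits on press setup (finishes minute 115), so it starts at minute 115 and finishes at 115 + 15 = minute 130.
For the print run: press setup (finishes minute 115, plus 15-minute gap → minute 130); plate making (finishes minute 25). Taking the maximum gives a start of minute 130, and it finishes at 130 + 25 = minute 155.
Folding has to wait for the print run (finishes minute 155, plus 20-minute gap → minute 175); drying (finishes minute 130). The latest of these is minute 175, so folding runs minute 175 to 175 + 70 = minute 245.
The bindery step waits on folding (finishes minute 245, plus 5-minute gap → minute 250), so it starts at minute 250 and finishes at 250 + 50 = minute 300.

300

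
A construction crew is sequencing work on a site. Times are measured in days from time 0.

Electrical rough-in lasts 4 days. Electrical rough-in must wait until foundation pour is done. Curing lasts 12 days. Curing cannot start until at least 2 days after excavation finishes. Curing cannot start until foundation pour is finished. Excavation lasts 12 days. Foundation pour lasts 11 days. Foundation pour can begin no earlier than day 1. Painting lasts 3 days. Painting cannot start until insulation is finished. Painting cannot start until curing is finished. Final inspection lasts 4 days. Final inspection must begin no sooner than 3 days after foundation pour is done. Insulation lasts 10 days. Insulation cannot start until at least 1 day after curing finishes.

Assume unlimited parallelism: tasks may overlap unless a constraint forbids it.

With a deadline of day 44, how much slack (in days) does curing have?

Foundation pour waits on its own release at day 1, so it starts at day 1 and finishes at 1 + 11 = day 12.
Excavation can start immediately at day 0; it finishes at day 12.
Curing needs all of excavation (finishes day 12, plus 2-day gap → day 14); foundation pour (finishes day 12). That puts its earliest start at day 14; it finishes at 14 + 12 = day 26.

Working backward from the deadline:
To finish by day 44, painting (duration 3) must start no later than day 41.
Insulation feeds into painting (must start by day 41); so insulation must finish by day 41 and therefore start by day 31.
Curing has several dependents: insulation (must start by day 31, minus 1-day gap → day 30); painting (must start by day 41). The earliest of those limits is day 30, so curing must start by 30 − 12 = day 18.
So curing can start as early as day 14 and as late as day 18, giving 18 − 14 = 4 days of slack.

4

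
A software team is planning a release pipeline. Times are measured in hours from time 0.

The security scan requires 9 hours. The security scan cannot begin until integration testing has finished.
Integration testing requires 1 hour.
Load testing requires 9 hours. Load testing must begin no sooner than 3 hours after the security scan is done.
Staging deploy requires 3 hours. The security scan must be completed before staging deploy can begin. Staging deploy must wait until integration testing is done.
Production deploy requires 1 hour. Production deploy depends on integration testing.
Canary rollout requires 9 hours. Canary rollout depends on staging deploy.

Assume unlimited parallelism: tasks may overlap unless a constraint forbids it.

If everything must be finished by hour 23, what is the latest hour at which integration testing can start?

1

To finish by hour 23, canary rollout (duration 9) must start no later than hour 14.
Since canary rollout (must start by hour 14) depends on it, staging deploy must finish by hour 14. Backing off its 3-hour duration gives a latest start of hour 11.
To finish by hour 23, load testing (duration 9) must start no later than hour 14.
The security scan feeds staging deploy (must start by hour 11); load testing (must start by hour 14, minus 3-hour gap → hour 11). Taking the minimum, the security scan must finish by hour 11 and start by 11 − 9 = hour 2.
Nothing follows production deploy; the deadline of hour 23 is its only limit. It must start by 23 − 1 = hour 22.
For integration testing: the security scan (must start by hour 2); staging deploy (must start by hour 11); production deploy (must start by hour 22). The most restrictive is hour 2; with a 1-hour duration, integration testing must start by hour 1.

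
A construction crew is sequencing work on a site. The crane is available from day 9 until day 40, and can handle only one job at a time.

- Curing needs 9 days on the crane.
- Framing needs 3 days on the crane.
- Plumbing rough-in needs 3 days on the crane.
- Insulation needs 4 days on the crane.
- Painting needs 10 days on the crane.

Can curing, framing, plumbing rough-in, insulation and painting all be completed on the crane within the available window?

The crane window is 40 − 9 = 31 days.
Running back to back, the jobs need 9 + 3 + 3 + 4 + 10 = 29 days on the crane.
Since 29 ≤ 31, they fit within the window.

Yes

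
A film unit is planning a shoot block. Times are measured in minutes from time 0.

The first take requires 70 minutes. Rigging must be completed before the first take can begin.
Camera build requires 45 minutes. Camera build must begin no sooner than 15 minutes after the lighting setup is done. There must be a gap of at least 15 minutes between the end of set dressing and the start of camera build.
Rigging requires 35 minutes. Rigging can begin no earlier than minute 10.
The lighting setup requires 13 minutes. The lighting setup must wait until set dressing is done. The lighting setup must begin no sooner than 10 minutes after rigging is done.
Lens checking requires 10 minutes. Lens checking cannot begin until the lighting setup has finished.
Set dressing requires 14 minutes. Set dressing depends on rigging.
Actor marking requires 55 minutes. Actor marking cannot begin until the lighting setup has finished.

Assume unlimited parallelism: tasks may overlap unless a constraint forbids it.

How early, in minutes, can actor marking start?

72

Rigging cannot begin until its own release at minute 10. It runs from minute 10 to 10 + 35 = minute 45.
Set dressing cannot begin until rigging (finishes minute 45). It runs from minute 45 to 45 + 14 = minute 59.
For the lighting setup: set dressing (finishes minute 59); rigging (finishes minute 45, plus 10-minute gap → minute 55). Taking the maximum gives a start of minute 59, and it finishes at 59 + 13 = minute 72.
Actor marking waits on the lighting setup (finishes minute 72), so the earliest it can start is minute 72.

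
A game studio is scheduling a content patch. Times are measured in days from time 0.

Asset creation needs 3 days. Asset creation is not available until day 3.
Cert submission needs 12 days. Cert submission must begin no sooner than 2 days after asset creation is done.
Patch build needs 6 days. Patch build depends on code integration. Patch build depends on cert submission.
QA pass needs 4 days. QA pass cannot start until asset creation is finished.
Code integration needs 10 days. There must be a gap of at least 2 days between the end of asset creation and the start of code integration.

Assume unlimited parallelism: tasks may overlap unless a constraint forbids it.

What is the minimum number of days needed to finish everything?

26

After its own release at day 3, asset creation can start at day 3 and finishes at day 6.
Cert submission waits on asset creation (finishes day 6, plus 2-day gap → day 8), so it starts at day 8 and finishes at 8 + 12 = day 20.
QA pass waits on asset creation (finishes day 6), so it starts at day 6 and finishes at 6 + 4 = day 10.
After asset creation (finishes day 6, plus 2-day gap → day 8), code integration can start at day 8 and finishes at day 18.
Patch build needs all of code integration (finishes day 18); cert submission (finishes day 20). That puts its earliest start at day 20; it finishes at 20 + 6 = day 26.
All tasks are finished once the last one completes. Finish times: Asset creation at 6, Code integration at 18, QA pass at 10, Cert submission at 20, Patch build at 26. The latest is day 26.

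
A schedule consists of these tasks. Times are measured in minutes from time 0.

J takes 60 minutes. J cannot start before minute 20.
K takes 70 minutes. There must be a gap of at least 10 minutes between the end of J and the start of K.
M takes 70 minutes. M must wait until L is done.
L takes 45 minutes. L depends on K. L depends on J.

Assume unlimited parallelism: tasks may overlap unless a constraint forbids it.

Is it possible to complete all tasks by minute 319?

Yes

J waits on its own release at minute 20, so it starts at minute 20 and finishes at 20 + 60 = minute 80.
K cannot begin until J (finishes minute 80, plus 10-minute gap → minute 90). It runs from minute 90 to 90 + 70 = minute 160.
L cannot start until K (finishes minute 160); J (finishes minute 80). The controlling bound is minute 160, so L finishes at 160 + 45 = minute 205.
M cannot begin until L (finishes minute 205). It runs from minute 205 to 205 + 70 = minute 275.
Every task is finished by minute 275, which is no later than the deadline of 319, so the schedule is feasible.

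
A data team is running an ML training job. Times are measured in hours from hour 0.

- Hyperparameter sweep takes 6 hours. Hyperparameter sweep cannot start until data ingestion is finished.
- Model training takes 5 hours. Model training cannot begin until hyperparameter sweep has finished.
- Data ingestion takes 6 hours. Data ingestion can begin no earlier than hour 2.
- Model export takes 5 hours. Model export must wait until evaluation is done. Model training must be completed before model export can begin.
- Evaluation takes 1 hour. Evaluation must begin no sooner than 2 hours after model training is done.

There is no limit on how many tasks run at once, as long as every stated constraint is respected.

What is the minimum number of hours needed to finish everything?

Data ingestion cannot begin until its own release at hour 2. It runs from hour 2 to 2 + 6 = hour 8.
Hyperparameter sweep waits on data ingestion (finishes hour 8), so it starts at hour 8 and finishes at 8 + 6 = hour 14.
Model training waits on hyperparameter sweep (finishes hour 14), so it starts at hour 14 and finishes at 14 + 5 = hour 19.
After model training (finishes hour 19, plus 2-hour gap → hour 21), evaluation can start at hour 21 and finishes at hour 22.
Model export needs all of evaluation (finishes hour 22); model training (finishes hour 19). That puts its earliest start at hour 22; it finishes at 22 + 5 = hour 27.
All tasks are finished once the last one completes. Finish times: Data ingestion at 8, Hyperparameter sweep at 14, Model training at 19, Evaluation at 22, Model export at 27. The latest is hour 27.

27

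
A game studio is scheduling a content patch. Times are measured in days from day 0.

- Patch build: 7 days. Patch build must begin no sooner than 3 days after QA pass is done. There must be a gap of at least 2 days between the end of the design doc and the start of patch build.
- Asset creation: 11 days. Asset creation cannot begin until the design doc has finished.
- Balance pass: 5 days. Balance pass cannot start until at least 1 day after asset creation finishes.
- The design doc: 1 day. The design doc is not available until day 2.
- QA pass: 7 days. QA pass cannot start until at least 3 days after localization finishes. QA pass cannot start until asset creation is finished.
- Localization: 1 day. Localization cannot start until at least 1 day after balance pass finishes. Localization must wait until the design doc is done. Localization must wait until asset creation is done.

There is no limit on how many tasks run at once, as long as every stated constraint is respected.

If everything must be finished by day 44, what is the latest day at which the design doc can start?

Patch build must finish by day 44; it takes 7 days, so it must start by 44 − 7 = day 37.
QA pass has to be done before patch build (must start by day 37, minus 3-day gap → day 34). That means finishing by day 34, i.e. starting by 34 − 7 = day 27.
Localization feeds into QA pass (must start by day 27, minus 3-day gap → day 24); so localization must finish by day 24 and therefore start by day 23.
Balance pass feeds into localization (must start by day 23, minus 1-day gap → day 22); so balance pass must finish by day 22 and therefore start by day 17.
Asset creation has several dependents: balance pass (must start by day 17, minus 1-day gap → day 16); localization (must start by day 23); QA pass (must start by day 27). The earliest of those limits is day 16, so asset creation must start by 16 − 11 = day 5.
For the design doc: asset creation (must start by day 5); localization (must start by day 23); patch build (must start by day 37, minus 2-day gap → day 35). The most restrictive is day 5; with a 1-day duration, the design doc must start by day 4.

4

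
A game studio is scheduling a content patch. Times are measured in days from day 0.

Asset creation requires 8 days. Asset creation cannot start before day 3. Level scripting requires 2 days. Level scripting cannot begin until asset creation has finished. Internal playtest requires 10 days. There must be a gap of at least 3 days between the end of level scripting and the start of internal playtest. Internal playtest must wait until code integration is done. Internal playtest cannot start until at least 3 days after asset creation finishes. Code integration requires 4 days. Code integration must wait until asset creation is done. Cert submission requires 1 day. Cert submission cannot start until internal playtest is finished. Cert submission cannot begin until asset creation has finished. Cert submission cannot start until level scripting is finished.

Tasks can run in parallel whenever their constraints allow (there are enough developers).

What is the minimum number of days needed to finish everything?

27

Asset creation waits on its own release at day 3, so it starts at day 3 and finishes at 3 + 8 = day 11.
After asset creation (finishes day 11), code integration can start at day 11 and finishes at day 15.
Level scripting cannot begin until asset creation (finishes day 11). It runs from day 11 to 11 + 2 = day 13.
Internal playtest has to wait for level scripting (finishes day 13, plus 3-day gap → day 16); code integration (finishes day 15); asset creation (finishes day 11, plus 3-day gap → day 14). The latest of these is day 16, so internal playtest runs day 16 to 16 + 10 = day 26.
For cert submission: internal playtest (finishes day 26); asset creation (finishes day 11); level scripting (finishes day 13). Taking the maximum gives a start of day 26, and it finishes at 26 + 1 = day 27.
All tasks are finished once the last one completes. Finish times: Asset creation at 11, Level scripting at 13, Code integration at 15, Internal playtest at 26, Cert submission at 27. The latest is day 27.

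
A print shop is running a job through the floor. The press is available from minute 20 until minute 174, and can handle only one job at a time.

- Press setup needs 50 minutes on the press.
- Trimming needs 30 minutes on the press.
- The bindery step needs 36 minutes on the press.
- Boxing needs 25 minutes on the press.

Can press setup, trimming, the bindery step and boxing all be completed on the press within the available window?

The press window is 174 − 20 = 154 minutes.
Running back to back, the jobs need 50 + 30 + 36 + 25 = 141 minutes on the press.
Since 141 ≤ 154, they fit within the window.

Yes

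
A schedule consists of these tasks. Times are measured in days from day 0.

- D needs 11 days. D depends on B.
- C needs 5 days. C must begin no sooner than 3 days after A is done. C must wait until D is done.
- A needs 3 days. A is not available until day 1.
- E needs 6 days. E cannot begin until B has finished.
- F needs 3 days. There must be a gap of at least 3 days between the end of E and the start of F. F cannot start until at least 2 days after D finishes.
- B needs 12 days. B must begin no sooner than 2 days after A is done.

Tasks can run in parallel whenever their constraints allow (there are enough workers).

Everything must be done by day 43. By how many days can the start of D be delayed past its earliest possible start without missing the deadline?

A cannot begin until its own release at day 1. It runs from day 1 to 1 + 3 = day 4.
B waits on A (finishes day 4, plus 2-day gap → day 6), so it starts at day 6 and finishes at 6 + 12 = day 18.
After B (finishes day 18), D can start at day 18 and finishes at day 29.

Working backward from the deadline:
C must finish by day 43; it takes 5 days, so it must start by 43 − 5 = day 38.
Nothing follows F; the deadline of day 43 is its only limit. It must start by 43 − 3 = day 40.
D feeds C (must start by day 38); F (must start by day 40, minus 2-day gap → day 38). Taking the minimum, D must finish by day 38 and start by 38 − 11 = day 27.
So D can start as early as day 18 and as late as day 27, giving 27 − 18 = 9 days of slack.

9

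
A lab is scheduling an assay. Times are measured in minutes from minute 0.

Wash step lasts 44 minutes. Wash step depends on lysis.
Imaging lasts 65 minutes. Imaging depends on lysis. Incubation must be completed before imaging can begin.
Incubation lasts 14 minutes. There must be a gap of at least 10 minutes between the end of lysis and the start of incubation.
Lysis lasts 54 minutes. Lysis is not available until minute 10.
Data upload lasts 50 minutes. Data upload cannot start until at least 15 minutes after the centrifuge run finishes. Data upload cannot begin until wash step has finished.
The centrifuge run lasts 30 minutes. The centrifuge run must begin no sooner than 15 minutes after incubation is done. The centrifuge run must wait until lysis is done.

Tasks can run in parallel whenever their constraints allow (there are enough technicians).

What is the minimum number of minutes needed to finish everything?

After its own release at minute 10, lysis can start at minute 10 and finishes at minute 64.
Wash step waits on lysis (finishes minute 64), so it starts at minute 64 and finishes at 64 + 44 = minute 108.
After lysis (finishes minute 64, plus 10-minute gap → minute 74), incubation can start at minute 74 and finishes at minute 88.
Imaging needs all of lysis (finishes minute 64); incubation (finishes minute 88). That puts its earliest start at minute 88; it finishes at 88 + 65 = minute 153.
The centrifuge run cannot start until incubation (finishes minute 88, plus 15-minute gap → minute 103); lysis (finishes minute 64). The controlling bound is minute 103, so the centrifuge run finishes at 103 + 30 = minute 133.
Data upload needs all of the centrifuge run (finishes minute 133, plus 15-minute gap → minute 148); wash step (finishes minute 108). That puts its earliest start at minute 148; it finishes at 148 + 50 = minute 198.
All tasks are finished once the last one completes. Finish times: Lysis at 64, Incubation at 88, The centrifuge run at 133, Wash step at 108, Imaging at 153, Data upload at 198. The latest is minute 198.

198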